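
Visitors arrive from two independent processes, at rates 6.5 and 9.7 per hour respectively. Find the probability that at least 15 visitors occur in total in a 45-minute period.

Independent Poisson processes superpose: combined rate λ = 6.5 + 9.7 = 16.2 per hour.
Over the interval, μ = 16.2 × 0.75 = 12.15 (a 45-minute period = 0.75 hours).
P(N ≥ 15) = 1 − P(N ≤ 14) ≈ 0.2417.

0.2417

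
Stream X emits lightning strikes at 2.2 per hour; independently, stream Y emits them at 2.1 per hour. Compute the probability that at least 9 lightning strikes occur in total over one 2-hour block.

0.4906

Independent Poisson processes superpose: combined rate λ = 2.2 + 2.1 = 4.3 per hour.
Over the interval, μ = 4.3 × 2 = 8.6 (a 2-hour block = 2 hours).
P(N ≥ 9) = 1 − P(N ≤ 8) ≈ 0.4906.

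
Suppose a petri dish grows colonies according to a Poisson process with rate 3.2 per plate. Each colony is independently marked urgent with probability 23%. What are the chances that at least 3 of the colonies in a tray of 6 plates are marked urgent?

0.8168

Thinning: the colonies that are marked urgent themselves form a Poisson process with rate 0.23 × 3.2 = 0.736 per plate.
Over the interval, μ = 0.736 × 6 = 4.416 (a tray of 6 plates = 6 plates).
P(N ≥ 3) = 1 − P(N ≤ 2) ≈ 0.8168.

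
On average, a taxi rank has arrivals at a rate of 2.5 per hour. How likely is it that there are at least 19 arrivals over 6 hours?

0.1805

Over the interval, μ = 2.5 × 6 = 15 (6 hours).
P(N ≥ 19) = 1 − P(N ≤ 18) = 1 − Σ_{j=0}^{18} e^(−μ) μ^j/j! ≈ 0.1805.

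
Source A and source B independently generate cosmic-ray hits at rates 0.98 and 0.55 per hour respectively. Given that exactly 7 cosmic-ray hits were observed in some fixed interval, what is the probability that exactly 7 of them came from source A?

0.0442

Given the total, each event is independently from source A with probability p = λ_A/(λ_A+λ_B) = 0.98/1.53 ≈ 0.6405.
So K ~ Binomial(7, 0.98/1.53): P(K = 7) = C(7,7) · (0.98/1.53)^7 · (0.55/1.53)^0 ≈ 0.0442.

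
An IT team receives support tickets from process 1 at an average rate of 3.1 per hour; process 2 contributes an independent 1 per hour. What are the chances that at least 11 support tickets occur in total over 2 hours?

0.2045

Independent Poisson processes superpose: combined rate λ = 3.1 + 1 = 4.1 per hour.
Over the interval, μ = 4.1 × 2 = 8.2 (2 hours).
P(N ≥ 11) = 1 − P(N ≤ 10) ≈ 0.2045.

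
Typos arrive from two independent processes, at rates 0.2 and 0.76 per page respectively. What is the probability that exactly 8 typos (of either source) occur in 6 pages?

0.0947

Independent Poisson processes superpose: combined rate λ = 0.2 + 0.76 = 0.96 per page.
Over the interval, μ = 0.96 × 6 = 5.76 (6 pages).
P(N = 8) = e^(−5.76) · 5.76^8/8! ≈ 0.0947.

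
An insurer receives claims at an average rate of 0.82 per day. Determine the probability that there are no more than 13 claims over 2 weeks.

Over the interval, μ = 0.82 × 14 = 11.48 (2 weeks = 14 days).
P(N ≤ 13) = Σ_{j=0}^{13} e^(−μ) μ^j/j! ≈ 0.7350.

0.7350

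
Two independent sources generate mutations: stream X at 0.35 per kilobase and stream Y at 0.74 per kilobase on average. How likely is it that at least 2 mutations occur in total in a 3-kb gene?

Independent Poisson processes superpose: combined rate λ = 0.35 + 0.74 = 1.09 per kilobase.
Over the interval, μ = 1.09 × 3 = 3.27 (a 3-kb gene = 3 kilobases).
P(N ≥ 2) = 1 − P(N ≤ 1) ≈ 0.8377.

0.8377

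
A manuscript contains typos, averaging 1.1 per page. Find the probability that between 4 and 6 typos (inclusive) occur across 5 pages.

Over the interval, μ = 1.1 × 5 = 5.5 (5 pages).
P(4 ≤ N ≤ 6) = Σ_{j=4}^{6} e^(−5.5) · 5.5^j/j! ≈ 0.4843.

0.4843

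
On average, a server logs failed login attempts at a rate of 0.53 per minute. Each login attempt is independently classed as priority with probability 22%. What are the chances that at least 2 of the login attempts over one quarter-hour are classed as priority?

Thinning: the login attempts that are classed as priority themselves form a Poisson process with rate 0.22 × 0.53 = 0.1166 per minute.
Over the interval, μ = 0.1166 × 15 = 1.749 (a quarter-hour = 15 minutes).
P(N ≥ 2) = 1 − P(N ≤ 1) ≈ 0.5218.

0.5218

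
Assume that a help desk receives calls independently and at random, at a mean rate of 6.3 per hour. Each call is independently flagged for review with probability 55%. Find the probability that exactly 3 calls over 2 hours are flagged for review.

Thinning: the calls that are flagged for review themselves form a Poisson process with rate 0.55 × 6.3 = 3.465 per hour.
Over the interval, μ = 3.465 × 2 = 6.93 (2 hours).
P(N = 3) = e^(−6.93) · 6.93^3/3! ≈ 0.0542.

0.0542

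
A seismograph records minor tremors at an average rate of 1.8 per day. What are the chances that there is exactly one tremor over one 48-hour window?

Over the interval, μ = 1.8 × 2 = 3.6 (a 48-hour window = 2 days).
P(N = 1) = e^(−μ) μ^1/1! = e^(−3.6) · 3.6^1/1 ≈ 0.0984.

0.0984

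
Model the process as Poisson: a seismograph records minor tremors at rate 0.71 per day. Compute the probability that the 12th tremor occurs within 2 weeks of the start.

Over the interval, μ = 0.71 × 14 = 9.94 (2 weeks = 14 days).
The 12th arrival falls in the interval iff at least 12 events occur there: P(S_12 ≤ t) = P(N ≥ 12) = 1 − P(N ≤ 11) ≈ 0.2964.

0.2964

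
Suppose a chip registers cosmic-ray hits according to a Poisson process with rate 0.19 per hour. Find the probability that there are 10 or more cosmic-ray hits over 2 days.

Over the interval, μ = 0.19 × 48 = 9.12 (2 days = 48 hours).
P(N ≥ 10) = 1 − P(N ≤ 9) = 1 − Σ_{j=0}^{9} e^(−μ) μ^j/j! ≈ 0.4284.

0.4284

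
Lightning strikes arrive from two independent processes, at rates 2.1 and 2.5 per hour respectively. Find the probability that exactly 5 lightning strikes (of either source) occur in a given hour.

Independent Poisson processes superpose: combined rate λ = 2.1 + 2.5 = 4.6 per hour.
So μ = 4.6.
P(N = 5) = e^(−4.6) · 4.6^5/5! ≈ 0.1725.

0.1725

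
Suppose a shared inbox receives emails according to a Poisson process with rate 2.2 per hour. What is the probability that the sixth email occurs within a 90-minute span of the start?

0.1171

Over the interval, μ = 2.2 × 1.5 = 3.3 (a 90-minute span = 1.5 hours).
The sixth arrival falls in the interval iff at least 6 events occur there: P(S_6 ≤ t) = P(N ≥ 6) = 1 − P(N ≤ 5) ≈ 0.1171.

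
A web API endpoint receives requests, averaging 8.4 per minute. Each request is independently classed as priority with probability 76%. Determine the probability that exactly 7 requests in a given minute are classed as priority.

Thinning: the requests that are classed as priority themselves form a Poisson process with rate 0.76 × 8.4 = 6.384 per minute.
So μ = 6.384.
P(N = 7) = e^(−6.384) · 6.384^7/7! ≈ 0.1448.

0.1448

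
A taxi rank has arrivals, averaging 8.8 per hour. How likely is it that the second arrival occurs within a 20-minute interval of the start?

0.7907

Over the interval, μ = 8.8 × 1/3 ≈ 2.93333 (a 20-minute interval = 1/3 hours).
The second arrival falls in the interval iff at least 2 events occur there: P(S_2 ≤ t) = P(N ≥ 2) = 1 − P(N ≤ 1) ≈ 0.7907.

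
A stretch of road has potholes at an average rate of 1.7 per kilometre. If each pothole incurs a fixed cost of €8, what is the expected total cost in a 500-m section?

E[N] = 1.7 × 0.5 = 0.85 (a 500-m section = 0.5 kilometres); E[cost] = 0.85 × €8 = €6.8.

€6.8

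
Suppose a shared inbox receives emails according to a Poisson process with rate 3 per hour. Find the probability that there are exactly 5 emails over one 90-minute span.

Over the interval, μ = 3 × 1.5 = 4.5 (a 90-minute span = 1.5 hours).
P(N = 5) = e^(−μ) μ^5/5! = e^(−4.5) · 4.5^5/120 ≈ 0.1708.

0.1708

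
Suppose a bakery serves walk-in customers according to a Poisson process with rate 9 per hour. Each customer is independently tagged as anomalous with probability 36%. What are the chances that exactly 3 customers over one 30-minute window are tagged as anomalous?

0.1402

Thinning: the customers that are tagged as anomalous themselves form a Poisson process with rate 0.36 × 9 = 3.24 per hour.
Over the interval, μ = 3.24 × 0.5 = 1.62 (a 30-minute window = 0.5 hours).
P(N = 3) = e^(−1.62) · 1.62^3/3! ≈ 0.1402.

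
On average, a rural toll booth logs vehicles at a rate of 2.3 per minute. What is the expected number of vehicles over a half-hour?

69

E[N] = λt = 2.3 × 30 = 69 (a half-hour = 30 minutes).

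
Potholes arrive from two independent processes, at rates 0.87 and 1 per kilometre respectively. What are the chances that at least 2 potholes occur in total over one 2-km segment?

Independent Poisson processes superpose: combined rate λ = 0.87 + 1 = 1.87 per kilometre.
Over the interval, μ = 1.87 × 2 = 3.74 (a 2-km segment = 2 kilometres).
P(N ≥ 2) = 1 − P(N ≤ 1) ≈ 0.8874.

0.8874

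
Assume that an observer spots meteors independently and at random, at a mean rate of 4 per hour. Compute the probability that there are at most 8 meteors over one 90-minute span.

Over the interval, μ = 4 × 1.5 = 6 (a 90-minute span = 1.5 hours).
P(N ≤ 8) = Σ_{j=0}^{8} e^(−μ) μ^j/j! ≈ 0.8472.

0.8472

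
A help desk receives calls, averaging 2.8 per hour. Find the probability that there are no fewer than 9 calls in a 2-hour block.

0.1143

Over the interval, μ = 2.8 × 2 = 5.6 (a 2-hour block = 2 hours).
P(N ≥ 9) = 1 − P(N ≤ 8) = 1 − Σ_{j=0}^{8} e^(−μ) μ^j/j! ≈ 0.1143.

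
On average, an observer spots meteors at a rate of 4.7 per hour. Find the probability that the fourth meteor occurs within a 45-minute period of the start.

0.4688

Over the interval, μ = 4.7 × 0.75 = 3.525 (a 45-minute period = 0.75 hours).
The fourth arrival falls in the interval iff at least 4 events occur there: P(S_4 ≤ t) = P(N ≥ 4) = 1 − P(N ≤ 3) ≈ 0.4688.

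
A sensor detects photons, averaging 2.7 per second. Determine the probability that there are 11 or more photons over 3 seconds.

Over the interval, μ = 2.7 × 3 = 8.1 (3 seconds).
P(N ≥ 11) = 1 − P(N ≤ 10) = 1 − Σ_{j=0}^{10} e^(−μ) μ^j/j! ≈ 0.1942.

0.1942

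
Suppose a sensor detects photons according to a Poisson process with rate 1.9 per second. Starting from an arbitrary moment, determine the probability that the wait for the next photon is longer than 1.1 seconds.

The wait for the next event is exponential with rate λ = 1.9 per second.
P(T > 1.1) = e^(−λt) = e^(−1.9 × 1.1) = e^(−2.09) ≈ 0.1237.

0.1237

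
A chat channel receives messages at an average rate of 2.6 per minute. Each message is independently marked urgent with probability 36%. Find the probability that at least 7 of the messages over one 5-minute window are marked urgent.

0.1927

Thinning: the messages that are marked urgent themselves form a Poisson process with rate 0.36 × 2.6 = 0.936 per minute.
Over the interval, μ = 0.936 × 5 = 4.68 (a 5-minute window = 5 minutes).
P(N ≥ 7) = 1 − P(N ≤ 6) ≈ 0.1927.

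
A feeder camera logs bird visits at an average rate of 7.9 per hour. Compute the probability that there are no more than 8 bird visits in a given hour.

0.6065

With mean μ = 7.9 per hour,
P(N ≤ 8) = Σ_{j=0}^{8} e^(−μ) μ^j/j! ≈ 0.6065.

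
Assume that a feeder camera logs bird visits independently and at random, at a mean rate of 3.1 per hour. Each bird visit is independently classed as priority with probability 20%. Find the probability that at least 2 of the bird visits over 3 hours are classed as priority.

0.5548

Thinning: the bird visits that are classed as priority themselves form a Poisson process with rate 0.2 × 3.1 = 0.62 per hour.
Over the interval, μ = 0.62 × 3 = 1.86 (3 hours).
P(N ≥ 2) = 1 − P(N ≤ 1) ≈ 0.5548.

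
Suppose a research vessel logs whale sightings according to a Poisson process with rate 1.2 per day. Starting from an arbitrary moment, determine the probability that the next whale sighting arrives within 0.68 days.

0.5578

Inter-arrival times are exponential with rate λ = 1.2 per day.
P(T ≤ 0.68) = 1 − e^(−λt) = 1 − e^(−1.2 × 0.68) = 1 − e^(−0.816) ≈ 0.5578.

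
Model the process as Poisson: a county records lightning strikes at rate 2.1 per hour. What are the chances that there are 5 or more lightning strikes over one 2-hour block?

Over the interval, μ = 2.1 × 2 = 4.2 (a 2-hour block = 2 hours).
P(N ≥ 5) = 1 − P(N ≤ 4) = 1 − Σ_{j=0}^{4} e^(−μ) μ^j/j! ≈ 0.4102.

0.4102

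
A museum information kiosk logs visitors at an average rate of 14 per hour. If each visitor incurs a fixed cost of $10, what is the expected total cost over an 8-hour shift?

E[N] = 14 × 8 = 112 (an 8-hour shift = 8 hours); E[cost] = 112 × $10 = $1120.

$1120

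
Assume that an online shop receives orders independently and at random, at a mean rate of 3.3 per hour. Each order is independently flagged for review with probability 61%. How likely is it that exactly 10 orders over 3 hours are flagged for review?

0.0424

Thinning: the orders that are flagged for review themselves form a Poisson process with rate 0.61 × 3.3 = 2.013 per hour.
Over the interval, μ = 2.013 × 3 = 6.039 (3 hours).
P(N = 10) = e^(−6.039) · 6.039^10/10! ≈ 0.0424.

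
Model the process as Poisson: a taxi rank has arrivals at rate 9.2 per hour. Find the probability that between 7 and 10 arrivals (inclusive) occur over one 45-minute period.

Over the interval, μ = 9.2 × 0.75 = 6.9 (a 45-minute period = 0.75 hours).
P(7 ≤ N ≤ 10) = Σ_{j=7}^{10} e^(−6.9) · 6.9^j/j! ≈ 0.4437.

0.4437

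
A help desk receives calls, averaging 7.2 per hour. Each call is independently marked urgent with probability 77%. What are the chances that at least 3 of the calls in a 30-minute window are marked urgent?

0.5238

Thinning: the calls that are marked urgent themselves form a Poisson process with rate 0.77 × 7.2 = 5.544 per hour.
Over the interval, μ = 5.544 × 0.5 = 2.772 (a 30-minute window = 0.5 hours).
P(N ≥ 3) = 1 − P(N ≤ 2) ≈ 0.5238.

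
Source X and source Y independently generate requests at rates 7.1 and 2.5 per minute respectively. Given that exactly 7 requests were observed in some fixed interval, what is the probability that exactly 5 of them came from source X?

0.3151

Given the total, each event is independently from source X with probability p = λ_X/(λ_X+λ_Y) = 7.1/9.6 ≈ 0.7396.
So K ~ Binomial(7, 7.1/9.6): P(K = 5) = C(7,5) · (7.1/9.6)^5 · (2.5/9.6)^2 ≈ 0.3151.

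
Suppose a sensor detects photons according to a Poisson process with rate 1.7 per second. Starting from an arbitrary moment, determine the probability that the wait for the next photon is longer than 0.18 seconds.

0.7364

The wait for the next event is exponential with rate λ = 1.7 per second.
P(T > 0.18) = e^(−λt) = e^(−1.7 × 0.18) = e^(−0.306) ≈ 0.7364.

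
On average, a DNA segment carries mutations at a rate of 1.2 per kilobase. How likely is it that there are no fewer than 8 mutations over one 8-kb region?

Over the interval, μ = 1.2 × 8 = 9.6 (an 8-kb region = 8 kilobases).
P(N ≥ 8) = 1 − P(N ≤ 7) = 1 − Σ_{j=0}^{7} e^(−μ) μ^j/j! ≈ 0.7416.

0.7416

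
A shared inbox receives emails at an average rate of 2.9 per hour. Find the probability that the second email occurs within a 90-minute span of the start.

0.9309

Over the interval, μ = 2.9 × 1.5 = 4.35 (a 90-minute span = 1.5 hours).
The second arrival falls in the interval iff at least 2 events occur there: P(S_2 ≤ t) = P(N ≥ 2) = 1 − P(N ≤ 1) ≈ 0.9309.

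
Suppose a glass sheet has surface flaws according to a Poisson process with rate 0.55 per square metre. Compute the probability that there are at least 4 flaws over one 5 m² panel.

0.2970

Over the interval, μ = 0.55 × 5 = 2.75 (a 5 m² panel = 5 square metres).
P(N ≥ 4) = 1 − P(N ≤ 3) = 1 − Σ_{j=0}^{3} e^(−μ) μ^j/j! ≈ 0.2970.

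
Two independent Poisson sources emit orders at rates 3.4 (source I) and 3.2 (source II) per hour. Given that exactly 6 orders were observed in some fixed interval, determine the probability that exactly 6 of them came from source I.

0.0187

Given the total, each event is independently from source I with probability p = λ_I/(λ_I+λ_II) = 3.4/6.6 ≈ 0.5152.
So K ~ Binomial(6, 3.4/6.6): P(K = 6) = C(6,6) · (3.4/6.6)^6 · (3.2/6.6)^0 ≈ 0.0187.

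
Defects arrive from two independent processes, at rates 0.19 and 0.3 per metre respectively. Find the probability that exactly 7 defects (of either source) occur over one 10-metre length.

0.1002

Independent Poisson processes superpose: combined rate λ = 0.19 + 0.3 = 0.49 per metre.
Over the interval, μ = 0.49 × 10 = 4.9 (a 10-metre length = 10 metres).
P(N = 7) = e^(−4.9) · 4.9^7/7! ≈ 0.1002.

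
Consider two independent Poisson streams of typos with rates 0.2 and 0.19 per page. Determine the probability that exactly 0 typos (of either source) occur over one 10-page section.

Independent Poisson processes superpose: combined rate λ = 0.2 + 0.19 = 0.39 per page.
Over the interval, μ = 0.39 × 10 = 3.9 (a 10-page section = 10 pages).
P(N = 0) = e^(−3.9) · 3.9^0/0! ≈ 0.0202.

0.0202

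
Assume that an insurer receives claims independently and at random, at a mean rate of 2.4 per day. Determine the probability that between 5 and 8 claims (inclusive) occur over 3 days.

Over the interval, μ = 2.4 × 3 = 7.2 (3 days).
P(5 ≤ N ≤ 8) = Σ_{j=5}^{8} e^(−7.2) · 7.2^j/j! ≈ 0.5472.

0.5472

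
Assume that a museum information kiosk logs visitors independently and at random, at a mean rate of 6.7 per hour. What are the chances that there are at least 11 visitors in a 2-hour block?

Over the interval, μ = 6.7 × 2 = 13.4 (a 2-hour block = 2 hours).
P(N ≥ 11) = 1 − P(N ≤ 10) = 1 − Σ_{j=0}^{10} e^(−μ) μ^j/j! ≈ 0.7811.

0.7811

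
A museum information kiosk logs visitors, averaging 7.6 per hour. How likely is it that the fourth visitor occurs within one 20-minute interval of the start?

0.2496

Over the interval, μ = 7.6 × 1/3 ≈ 2.53333 (a 20-minute interval = 1/3 hours).
The fourth arrival falls in the interval iff at least 4 events occur there: P(S_4 ≤ t) = P(N ≥ 4) = 1 − P(N ≤ 3) ≈ 0.2496.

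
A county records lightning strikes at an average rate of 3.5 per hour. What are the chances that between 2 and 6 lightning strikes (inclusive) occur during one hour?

With mean μ = 3.5 per hour,
P(2 ≤ N ≤ 6) = Σ_{j=2}^{6} e^(−3.5) · 3.5^j/j! ≈ 0.7988.

0.7988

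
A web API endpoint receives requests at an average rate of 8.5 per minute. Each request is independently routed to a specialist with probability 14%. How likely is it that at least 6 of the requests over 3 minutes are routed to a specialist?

0.1518

Thinning: the requests that are routed to a specialist themselves form a Poisson process with rate 0.14 × 8.5 = 1.19 per minute.
Over the interval, μ = 1.19 × 3 = 3.57 (3 minutes).
P(N ≥ 6) = 1 − P(N ≤ 5) ≈ 0.1518.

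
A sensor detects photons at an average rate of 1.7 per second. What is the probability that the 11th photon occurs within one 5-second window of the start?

0.2366

Over the interval, μ = 1.7 × 5 = 8.5 (a 5-second window = 5 seconds).
The 11th arrival falls in the interval iff at least 11 events occur there: P(S_11 ≤ t) = P(N ≥ 11) = 1 − P(N ≤ 10) ≈ 0.2366.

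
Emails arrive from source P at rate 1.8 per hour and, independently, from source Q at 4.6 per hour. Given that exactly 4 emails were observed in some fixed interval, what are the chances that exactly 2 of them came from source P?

0.2452

Given the total, each event is independently from source P with probability p = λ_P/(λ_P+λ_Q) = 1.8/6.4 ≈ 0.2813.
So K ~ Binomial(4, 1.8/6.4): P(K = 2) = C(4,2) · (1.8/6.4)^2 · (4.6/6.4)^2 ≈ 0.2452.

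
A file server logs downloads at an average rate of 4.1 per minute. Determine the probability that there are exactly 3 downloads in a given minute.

With mean μ = 4.1 per minute,
P(N = 3) = e^(−μ) μ^3/3! = e^(−4.1) · 4.1^3/6 ≈ 0.1904.

0.1904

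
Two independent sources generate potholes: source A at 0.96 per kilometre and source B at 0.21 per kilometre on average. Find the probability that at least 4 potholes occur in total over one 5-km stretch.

0.8349

Independent Poisson processes superpose: combined rate λ = 0.96 + 0.21 = 1.17 per kilometre.
Over the interval, μ = 1.17 × 5 = 5.85 (a 5-km stretch = 5 kilometres).
P(N ≥ 4) = 1 − P(N ≤ 3) ≈ 0.8349.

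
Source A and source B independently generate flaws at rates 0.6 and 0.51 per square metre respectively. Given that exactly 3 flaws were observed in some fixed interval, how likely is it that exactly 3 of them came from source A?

0.1579

Given the total, each event is independently from source A with probability p = λ_A/(λ_A+λ_B) = 0.6/1.11 ≈ 0.5405.
So K ~ Binomial(3, 0.6/1.11): P(K = 3) = C(3,3) · (0.6/1.11)^3 · (0.51/1.11)^0 ≈ 0.1579.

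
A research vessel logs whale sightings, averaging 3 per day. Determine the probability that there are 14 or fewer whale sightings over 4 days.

0.7720

Over the interval, μ = 3 × 4 = 12 (4 days).
P(N ≤ 14) = Σ_{j=0}^{14} e^(−μ) μ^j/j! ≈ 0.7720.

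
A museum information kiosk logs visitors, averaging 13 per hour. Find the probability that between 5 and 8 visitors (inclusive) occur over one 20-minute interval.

0.4030

Over the interval, μ = 13 × 1/3 ≈ 4.33333 (a 20-minute interval = 1/3 hours).
P(5 ≤ N ≤ 8) = Σ_{j=5}^{8} e^(−4.33333) · 4.33333^j/j! ≈ 0.4030.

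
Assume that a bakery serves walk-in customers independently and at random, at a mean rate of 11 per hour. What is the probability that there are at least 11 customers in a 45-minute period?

Over the interval, μ = 11 × 0.75 = 8.25 (a 45-minute period = 0.75 hours).
P(N ≥ 11) = 1 − P(N ≤ 10) = 1 − Σ_{j=0}^{10} e^(−μ) μ^j/j! ≈ 0.2097.

0.2097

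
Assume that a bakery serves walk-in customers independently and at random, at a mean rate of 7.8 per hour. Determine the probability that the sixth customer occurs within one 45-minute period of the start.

Over the interval, μ = 7.8 × 0.75 = 5.85 (a 45-minute period = 0.75 hours).
The sixth arrival falls in the interval iff at least 6 events occur there: P(S_6 ≤ t) = P(N ≥ 6) = 1 − P(N ≤ 5) ≈ 0.5299.

0.5299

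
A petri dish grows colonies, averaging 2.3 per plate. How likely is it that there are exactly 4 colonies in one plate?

0.1169

With mean μ = 2.3 per plate,
P(N = 4) = e^(−μ) μ^4/4! = e^(−2.3) · 2.3^4/24 ≈ 0.1169.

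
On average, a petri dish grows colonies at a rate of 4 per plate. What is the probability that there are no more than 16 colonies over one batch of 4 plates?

Over the interval, μ = 4 × 4 = 16 (a batch of 4 plates = 4 plates).
P(N ≤ 16) = Σ_{j=0}^{16} e^(−μ) μ^j/j! ≈ 0.5660.

0.5660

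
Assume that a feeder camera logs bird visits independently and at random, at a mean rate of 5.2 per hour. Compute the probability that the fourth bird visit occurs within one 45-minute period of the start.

Over the interval, μ = 5.2 × 0.75 = 3.9 (a 45-minute period = 0.75 hours).
The fourth arrival falls in the interval iff at least 4 events occur there: P(S_4 ≤ t) = P(N ≥ 4) = 1 − P(N ≤ 3) ≈ 0.5468.

0.5468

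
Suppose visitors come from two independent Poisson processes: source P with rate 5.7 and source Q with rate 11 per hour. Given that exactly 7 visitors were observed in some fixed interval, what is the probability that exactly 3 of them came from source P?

Given the total, each event is independently from source P with probability p = λ_P/(λ_P+λ_Q) = 5.7/16.7 ≈ 0.3413.
So K ~ Binomial(7, 5.7/16.7): P(K = 3) = C(7,3) · (5.7/16.7)^3 · (11/16.7)^4 ≈ 0.2620.

0.2620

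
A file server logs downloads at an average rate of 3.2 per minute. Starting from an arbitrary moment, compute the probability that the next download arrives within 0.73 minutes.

Inter-arrival times are exponential with rate λ = 3.2 per minute.
P(T ≤ 0.73) = 1 − e^(−λt) = 1 − e^(−3.2 × 0.73) = 1 − e^(−2.336) ≈ 0.9033.

0.9033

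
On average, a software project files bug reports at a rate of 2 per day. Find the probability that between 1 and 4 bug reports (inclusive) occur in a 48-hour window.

0.6105

Over the interval, μ = 2 × 2 = 4 (a 48-hour window = 2 days).
P(1 ≤ N ≤ 4) = Σ_{j=1}^{4} e^(−4) · 4^j/j! ≈ 0.6105.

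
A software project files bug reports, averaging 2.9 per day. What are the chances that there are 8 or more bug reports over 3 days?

0.6398

Over the interval, μ = 2.9 × 3 = 8.7 (3 days).
P(N ≥ 8) = 1 − P(N ≤ 7) = 1 − Σ_{j=0}^{7} e^(−μ) μ^j/j! ≈ 0.6398.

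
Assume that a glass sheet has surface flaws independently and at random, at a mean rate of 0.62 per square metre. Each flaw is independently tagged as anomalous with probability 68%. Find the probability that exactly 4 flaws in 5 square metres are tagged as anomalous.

0.0999

Thinning: the flaws that are tagged as anomalous themselves form a Poisson process with rate 0.68 × 0.62 = 0.4216 per square metre.
Over the interval, μ = 0.4216 × 5 = 2.108 (5 square metres).
P(N = 4) = e^(−2.108) · 2.108^4/4! ≈ 0.0999.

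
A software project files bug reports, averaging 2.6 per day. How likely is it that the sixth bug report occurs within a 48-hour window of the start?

0.4191

Over the interval, μ = 2.6 × 2 = 5.2 (a 48-hour window = 2 days).
The sixth arrival falls in the interval iff at least 6 events occur there: P(S_6 ≤ t) = P(N ≥ 6) = 1 − P(N ≤ 5) ≈ 0.4191.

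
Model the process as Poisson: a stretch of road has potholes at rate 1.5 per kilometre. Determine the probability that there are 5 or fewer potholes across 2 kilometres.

Over the interval, μ = 1.5 × 2 = 3 (2 kilometres).
P(N ≤ 5) = Σ_{j=0}^{5} e^(−μ) μ^j/j! ≈ 0.9161.

0.9161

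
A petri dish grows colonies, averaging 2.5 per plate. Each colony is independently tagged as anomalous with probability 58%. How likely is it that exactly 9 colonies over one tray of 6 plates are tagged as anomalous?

0.1311

Thinning: the colonies that are tagged as anomalous themselves form a Poisson process with rate 0.58 × 2.5 = 1.45 per plate.
Over the interval, μ = 1.45 × 6 = 8.7 (a tray of 6 plates = 6 plates).
P(N = 9) = e^(−8.7) · 8.7^9/9! ≈ 0.1311.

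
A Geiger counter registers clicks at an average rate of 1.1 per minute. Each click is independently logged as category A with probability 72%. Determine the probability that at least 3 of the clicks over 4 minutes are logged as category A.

Thinning: the clicks that are logged as category A themselves form a Poisson process with rate 0.72 × 1.1 = 0.792 per minute.
Over the interval, μ = 0.792 × 4 = 3.168 (4 minutes).
P(N ≥ 3) = 1 − P(N ≤ 2) ≈ 0.6134.

0.6134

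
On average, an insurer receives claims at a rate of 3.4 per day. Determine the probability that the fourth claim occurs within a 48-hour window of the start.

0.9072

Over the interval, μ = 3.4 × 2 = 6.8 (a 48-hour window = 2 days).
The fourth arrival falls in the interval iff at least 4 events occur there: P(S_4 ≤ t) = P(N ≥ 4) = 1 − P(N ≤ 3) ≈ 0.9072.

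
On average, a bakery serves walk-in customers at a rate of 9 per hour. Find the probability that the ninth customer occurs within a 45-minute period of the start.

0.2389

Over the interval, μ = 9 × 0.75 = 6.75 (a 45-minute period = 0.75 hours).
The ninth arrival falls in the interval iff at least 9 events occur there: P(S_9 ≤ t) = P(N ≥ 9) = 1 − P(N ≤ 8) ≈ 0.2389.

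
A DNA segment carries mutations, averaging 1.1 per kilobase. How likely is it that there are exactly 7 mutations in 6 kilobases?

0.1472

Over the interval, μ = 1.1 × 6 = 6.6 (6 kilobases).
P(N = 7) = e^(−μ) μ^7/7! = e^(−6.6) · 6.6^7/5040 ≈ 0.1472.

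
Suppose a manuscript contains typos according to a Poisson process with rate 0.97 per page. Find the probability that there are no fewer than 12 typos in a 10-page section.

Over the interval, μ = 0.97 × 10 = 9.7 (a 10-page section = 10 pages).
P(N ≥ 12) = 1 − P(N ≤ 11) = 1 − Σ_{j=0}^{11} e^(−μ) μ^j/j! ≈ 0.2697.

0.2697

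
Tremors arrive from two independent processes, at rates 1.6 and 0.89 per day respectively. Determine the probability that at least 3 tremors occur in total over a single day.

0.4536

Independent Poisson processes superpose: combined rate λ = 1.6 + 0.89 = 2.49 per day.
So μ = 2.49.
P(N ≥ 3) = 1 − P(N ≤ 2) ≈ 0.4536.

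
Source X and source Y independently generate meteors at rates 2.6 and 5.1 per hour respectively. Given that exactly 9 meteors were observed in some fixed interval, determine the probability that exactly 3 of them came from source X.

Given the total, each event is independently from source X with probability p = λ_X/(λ_X+λ_Y) = 2.6/7.7 ≈ 0.3377.
So K ~ Binomial(9, 2.6/7.7): P(K = 3) = C(9,3) · (2.6/7.7)^3 · (5.1/7.7)^6 ≈ 0.2730.

0.2730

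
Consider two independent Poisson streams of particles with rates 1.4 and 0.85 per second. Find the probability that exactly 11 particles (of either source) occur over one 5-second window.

0.1190

Independent Poisson processes superpose: combined rate λ = 1.4 + 0.85 = 2.25 per second.
Over the interval, μ = 2.25 × 5 = 11.25 (a 5-second window = 5 seconds).
P(N = 11) = e^(−11.25) · 11.25^11/11! ≈ 0.1190.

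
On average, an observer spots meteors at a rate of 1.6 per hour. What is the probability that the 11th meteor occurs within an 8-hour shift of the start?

Over the interval, μ = 1.6 × 8 = 12.8 (an 8-hour shift = 8 hours).
The 11th arrival falls in the interval iff at least 11 events occur there: P(S_11 ≤ t) = P(N ≥ 11) = 1 − P(N ≤ 10) ≈ 0.7307.

0.7307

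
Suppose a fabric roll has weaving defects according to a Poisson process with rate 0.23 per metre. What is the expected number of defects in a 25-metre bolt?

E[N] = λt = 0.23 × 25 = 5.75 (a 25-metre bolt = 25 metres).

5.75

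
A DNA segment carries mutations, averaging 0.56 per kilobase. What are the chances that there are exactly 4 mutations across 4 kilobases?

Over the interval, μ = 0.56 × 4 = 2.24 (4 kilobases).
P(N = 4) = e^(−μ) μ^4/4! = e^(−2.24) · 2.24^4/24 ≈ 0.1117.

0.1117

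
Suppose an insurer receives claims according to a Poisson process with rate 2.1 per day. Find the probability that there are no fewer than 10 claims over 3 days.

0.1061

Over the interval, μ = 2.1 × 3 = 6.3 (3 days).
P(N ≥ 10) = 1 − P(N ≤ 9) = 1 − Σ_{j=0}^{9} e^(−μ) μ^j/j! ≈ 0.1061.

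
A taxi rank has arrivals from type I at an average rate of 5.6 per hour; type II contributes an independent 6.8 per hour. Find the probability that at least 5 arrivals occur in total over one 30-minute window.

Independent Poisson processes superpose: combined rate λ = 5.6 + 6.8 = 12.4 per hour.
Over the interval, μ = 12.4 × 0.5 = 6.2 (a 30-minute window = 0.5 hours).
P(N ≥ 5) = 1 − P(N ≤ 4) ≈ 0.7408.

0.7408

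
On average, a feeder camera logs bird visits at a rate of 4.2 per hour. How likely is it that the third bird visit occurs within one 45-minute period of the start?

0.6096

Over the interval, μ = 4.2 × 0.75 = 3.15 (a 45-minute period = 0.75 hours).
The third arrival falls in the interval iff at least 3 events occur there: P(S_3 ≤ t) = P(N ≥ 3) = 1 − P(N ≤ 2) ≈ 0.6096.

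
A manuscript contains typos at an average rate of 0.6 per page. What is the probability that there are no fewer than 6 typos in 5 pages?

Over the interval, μ = 0.6 × 5 = 3 (5 pages).
P(N ≥ 6) = 1 − P(N ≤ 5) = 1 − Σ_{j=0}^{5} e^(−μ) μ^j/j! ≈ 0.0839.

0.0839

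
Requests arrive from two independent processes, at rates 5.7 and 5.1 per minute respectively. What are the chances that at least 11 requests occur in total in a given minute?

0.5160

Independent Poisson processes superpose: combined rate λ = 5.7 + 5.1 = 10.8 per minute.
So μ = 10.8.
P(N ≥ 11) = 1 − P(N ≤ 10) ≈ 0.5160.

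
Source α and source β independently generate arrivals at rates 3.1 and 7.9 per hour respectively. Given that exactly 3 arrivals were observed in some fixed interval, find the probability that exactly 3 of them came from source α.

0.0224

Given the total, each event is independently from source α with probability p = λ_α/(λ_α+λ_β) = 3.1/11 ≈ 0.2818.
So K ~ Binomial(3, 3.1/11): P(K = 3) = C(3,3) · (3.1/11)^3 · (7.9/11)^0 ≈ 0.0224.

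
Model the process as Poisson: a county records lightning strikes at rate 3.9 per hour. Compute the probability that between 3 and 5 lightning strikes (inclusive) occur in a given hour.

With mean μ = 3.9 per hour,
P(3 ≤ N ≤ 5) = Σ_{j=3}^{5} e^(−3.9) · 3.9^j/j! ≈ 0.5474.

0.5474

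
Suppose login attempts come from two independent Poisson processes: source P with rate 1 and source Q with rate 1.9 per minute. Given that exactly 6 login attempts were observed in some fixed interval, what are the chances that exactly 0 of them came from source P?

0.0791

Given the total, each event is independently from source P with probability p = λ_P/(λ_P+λ_Q) = 1/2.9 ≈ 0.3448.
So K ~ Binomial(6, 1/2.9): P(K = 0) = C(6,0) · (1/2.9)^0 · (1.9/2.9)^6 ≈ 0.0791.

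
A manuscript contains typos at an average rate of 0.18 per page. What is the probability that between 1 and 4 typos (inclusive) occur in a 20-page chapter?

0.6791

Over the interval, μ = 0.18 × 20 = 3.6 (a 20-page chapter = 20 pages).
P(1 ≤ N ≤ 4) = Σ_{j=1}^{4} e^(−3.6) · 3.6^j/j! ≈ 0.6791.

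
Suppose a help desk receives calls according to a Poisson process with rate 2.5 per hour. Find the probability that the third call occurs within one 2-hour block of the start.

Over the interval, μ = 2.5 × 2 = 5 (a 2-hour block = 2 hours).
The third arrival falls in the interval iff at least 3 events occur there: P(S_3 ≤ t) = P(N ≥ 3) = 1 − P(N ≤ 2) ≈ 0.8753.

0.8753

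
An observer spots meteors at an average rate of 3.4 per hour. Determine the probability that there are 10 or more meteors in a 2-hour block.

0.1498

Over the interval, μ = 3.4 × 2 = 6.8 (a 2-hour block = 2 hours).
P(N ≥ 10) = 1 − P(N ≤ 9) = 1 − Σ_{j=0}^{9} e^(−μ) μ^j/j! ≈ 0.1498.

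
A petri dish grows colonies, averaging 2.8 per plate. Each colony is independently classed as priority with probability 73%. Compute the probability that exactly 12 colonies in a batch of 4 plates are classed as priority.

0.0524

Thinning: the colonies that are classed as priority themselves form a Poisson process with rate 0.73 × 2.8 = 2.044 per plate.
Over the interval, μ = 2.044 × 4 = 8.176 (a batch of 4 plates = 4 plates).
P(N = 12) = e^(−8.176) · 8.176^12/12! ≈ 0.0524.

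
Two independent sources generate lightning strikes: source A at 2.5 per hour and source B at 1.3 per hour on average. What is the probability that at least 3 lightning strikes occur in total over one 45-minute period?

Independent Poisson processes superpose: combined rate λ = 2.5 + 1.3 = 3.8 per hour.
Over the interval, μ = 3.8 × 0.75 = 2.85 (a 45-minute period = 0.75 hours).
P(N ≥ 3) = 1 − P(N ≤ 2) ≈ 0.5424.

0.5424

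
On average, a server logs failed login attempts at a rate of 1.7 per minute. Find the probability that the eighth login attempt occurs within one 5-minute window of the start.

Over the interval, μ = 1.7 × 5 = 8.5 (a 5-minute window = 5 minutes).
The eighth arrival falls in the interval iff at least 8 events occur there: P(S_8 ≤ t) = P(N ≥ 8) = 1 − P(N ≤ 7) ≈ 0.6144.

0.6144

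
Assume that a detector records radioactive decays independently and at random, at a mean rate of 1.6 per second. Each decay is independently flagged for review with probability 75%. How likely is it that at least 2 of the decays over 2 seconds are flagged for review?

0.6916

Thinning: the decays that are flagged for review themselves form a Poisson process with rate 0.75 × 1.6 = 1.2 per second.
Over the interval, μ = 1.2 × 2 = 2.4 (2 seconds).
P(N ≥ 2) = 1 − P(N ≤ 1) ≈ 0.6916.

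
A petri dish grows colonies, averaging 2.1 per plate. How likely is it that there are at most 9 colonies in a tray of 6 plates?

0.1939

Over the interval, μ = 2.1 × 6 = 12.6 (a tray of 6 plates = 6 plates).
P(N ≤ 9) = Σ_{j=0}^{9} e^(−μ) μ^j/j! ≈ 0.1939.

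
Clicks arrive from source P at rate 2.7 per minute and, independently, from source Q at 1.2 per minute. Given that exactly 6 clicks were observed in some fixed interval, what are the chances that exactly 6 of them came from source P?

Given the total, each event is independently from source P with probability p = λ_P/(λ_P+λ_Q) = 2.7/3.9 ≈ 0.6923.
So K ~ Binomial(6, 2.7/3.9): P(K = 6) = C(6,6) · (2.7/3.9)^6 · (1.2/3.9)^0 ≈ 0.1101.

0.1101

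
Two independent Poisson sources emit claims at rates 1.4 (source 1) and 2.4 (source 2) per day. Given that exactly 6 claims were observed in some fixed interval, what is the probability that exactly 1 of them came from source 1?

0.2221

Given the total, each event is independently from source 1 with probability p = λ_1/(λ_1+λ_2) = 1.4/3.8 ≈ 0.3684.
So K ~ Binomial(6, 1.4/3.8): P(K = 1) = C(6,1) · (1.4/3.8)^1 · (2.4/3.8)^5 ≈ 0.2221.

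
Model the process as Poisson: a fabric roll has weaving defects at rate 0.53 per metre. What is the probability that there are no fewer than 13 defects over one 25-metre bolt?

0.5641

Over the interval, μ = 0.53 × 25 = 13.25 (a 25-metre bolt = 25 metres).
P(N ≥ 13) = 1 − P(N ≤ 12) = 1 − Σ_{j=0}^{12} e^(−μ) μ^j/j! ≈ 0.5641.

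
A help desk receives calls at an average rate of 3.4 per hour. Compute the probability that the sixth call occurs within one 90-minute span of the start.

0.4016

Over the interval, μ = 3.4 × 1.5 = 5.1 (a 90-minute span = 1.5 hours).
The sixth arrival falls in the interval iff at least 6 events occur there: P(S_6 ≤ t) = P(N ≥ 6) = 1 − P(N ≤ 5) ≈ 0.4016.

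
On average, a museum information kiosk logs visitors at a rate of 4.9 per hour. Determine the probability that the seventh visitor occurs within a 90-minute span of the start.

Over the interval, μ = 4.9 × 1.5 = 7.35 (a 90-minute span = 1.5 hours).
The seventh arrival falls in the interval iff at least 7 events occur there: P(S_7 ≤ t) = P(N ≥ 7) = 1 − P(N ≤ 6) ≈ 0.6010.

0.6010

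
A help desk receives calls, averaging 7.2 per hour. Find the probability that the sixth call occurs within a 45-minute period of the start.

0.4539

Over the interval, μ = 7.2 × 0.75 = 5.4 (a 45-minute period = 0.75 hours).
The sixth arrival falls in the interval iff at least 6 events occur there: P(S_6 ≤ t) = P(N ≥ 6) = 1 − P(N ≤ 5) ≈ 0.4539.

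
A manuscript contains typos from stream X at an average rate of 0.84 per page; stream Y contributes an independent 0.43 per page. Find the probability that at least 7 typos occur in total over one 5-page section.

0.4497

Independent Poisson processes superpose: combined rate λ = 0.84 + 0.43 = 1.27 per page.
Over the interval, μ = 1.27 × 5 = 6.35 (a 5-page section = 5 pages).
P(N ≥ 7) = 1 − P(N ≤ 6) ≈ 0.4497.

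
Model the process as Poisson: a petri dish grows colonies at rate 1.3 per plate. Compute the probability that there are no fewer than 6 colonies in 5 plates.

0.6310

Over the interval, μ = 1.3 × 5 = 6.5 (5 plates).
P(N ≥ 6) = 1 − P(N ≤ 5) = 1 − Σ_{j=0}^{5} e^(−μ) μ^j/j! ≈ 0.6310.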